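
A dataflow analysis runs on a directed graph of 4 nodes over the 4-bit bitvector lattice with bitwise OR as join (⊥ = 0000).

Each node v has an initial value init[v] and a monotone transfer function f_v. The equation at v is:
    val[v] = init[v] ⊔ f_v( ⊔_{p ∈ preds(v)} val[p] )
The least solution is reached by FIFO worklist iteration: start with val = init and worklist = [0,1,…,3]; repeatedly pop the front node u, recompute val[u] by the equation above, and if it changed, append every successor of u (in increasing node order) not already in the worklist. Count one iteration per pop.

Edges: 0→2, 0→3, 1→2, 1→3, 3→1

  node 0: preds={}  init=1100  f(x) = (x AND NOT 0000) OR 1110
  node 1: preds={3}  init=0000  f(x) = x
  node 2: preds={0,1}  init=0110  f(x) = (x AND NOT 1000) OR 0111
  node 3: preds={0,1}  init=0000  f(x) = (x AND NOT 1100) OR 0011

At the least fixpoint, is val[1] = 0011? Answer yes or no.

yes

Iteration log — 7 steps:
  step 1. node 0  ⊔preds=0000  new=1110  old=1100  +wl: 
  step 2. node 1  ⊔preds=0000  new=0000  stable
  step 3. node 2  ⊔preds=1110  new=0111  old=0110  +wl: 
  step 4. node 3  ⊔preds=1110  new=0011  old=0000  +wl: 1
  step 5. node 1  ⊔preds=0011  new=0011  old=0000  +wl: 2,3
  step 6. node 2  ⊔preds=1111  new=0111  stable
  step 7. node 3  ⊔preds=1111  new=0011  stable

Least fixpoint reached:
  node 0: 1110
  node 1: 0011
  node 2: 0111
  node 3: 0011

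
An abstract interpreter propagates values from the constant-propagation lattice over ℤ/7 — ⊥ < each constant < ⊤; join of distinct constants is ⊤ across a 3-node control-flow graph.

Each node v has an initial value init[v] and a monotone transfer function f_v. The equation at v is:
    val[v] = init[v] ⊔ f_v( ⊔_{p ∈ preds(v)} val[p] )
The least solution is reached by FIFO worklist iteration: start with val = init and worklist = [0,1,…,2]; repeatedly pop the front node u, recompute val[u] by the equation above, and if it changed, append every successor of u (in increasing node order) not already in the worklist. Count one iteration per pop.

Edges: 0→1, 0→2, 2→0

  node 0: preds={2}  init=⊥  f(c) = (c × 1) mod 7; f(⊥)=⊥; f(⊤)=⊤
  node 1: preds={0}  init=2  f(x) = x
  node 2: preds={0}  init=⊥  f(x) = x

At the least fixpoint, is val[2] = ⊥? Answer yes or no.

yes

Worklist (3 pops):
  #1 pop 0: in=⊥ → ⊥ (no change)
  #2 pop 1: in=⊥ → 2 (no change)
  #3 pop 2: in=⊥ → ⊥ (no change)

Fixpoint:
  val[0] = ⊥
  val[1] = 2
  val[2] = ⊥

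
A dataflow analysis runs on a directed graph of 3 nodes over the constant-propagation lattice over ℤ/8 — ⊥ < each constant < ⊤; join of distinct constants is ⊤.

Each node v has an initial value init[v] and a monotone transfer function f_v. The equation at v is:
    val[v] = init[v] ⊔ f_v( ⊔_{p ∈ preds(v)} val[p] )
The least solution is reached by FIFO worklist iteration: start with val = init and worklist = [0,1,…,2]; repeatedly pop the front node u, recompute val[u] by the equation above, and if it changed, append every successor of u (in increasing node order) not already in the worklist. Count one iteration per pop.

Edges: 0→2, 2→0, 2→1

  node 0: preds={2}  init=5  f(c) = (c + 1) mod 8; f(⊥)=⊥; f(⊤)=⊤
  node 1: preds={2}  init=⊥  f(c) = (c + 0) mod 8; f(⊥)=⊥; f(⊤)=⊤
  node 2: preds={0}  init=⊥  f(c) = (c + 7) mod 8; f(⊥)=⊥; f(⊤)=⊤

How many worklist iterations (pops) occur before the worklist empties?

5

Trace (5 dequeues):
  [1] u=0 | in ⊥ | out 5 | ==
  [2] u=1 | in ⊥ | out ⊥ | ==
  [3] u=2 | in 5 | out 4 | prev ⊥ | push {0,1}
  [4] u=0 | in 4 | out 5 | ==
  [5] u=1 | in 4 | out 4 | prev ⊥ | push {}

Converged values:
  [0] 5
  [1] 4
  [2] 4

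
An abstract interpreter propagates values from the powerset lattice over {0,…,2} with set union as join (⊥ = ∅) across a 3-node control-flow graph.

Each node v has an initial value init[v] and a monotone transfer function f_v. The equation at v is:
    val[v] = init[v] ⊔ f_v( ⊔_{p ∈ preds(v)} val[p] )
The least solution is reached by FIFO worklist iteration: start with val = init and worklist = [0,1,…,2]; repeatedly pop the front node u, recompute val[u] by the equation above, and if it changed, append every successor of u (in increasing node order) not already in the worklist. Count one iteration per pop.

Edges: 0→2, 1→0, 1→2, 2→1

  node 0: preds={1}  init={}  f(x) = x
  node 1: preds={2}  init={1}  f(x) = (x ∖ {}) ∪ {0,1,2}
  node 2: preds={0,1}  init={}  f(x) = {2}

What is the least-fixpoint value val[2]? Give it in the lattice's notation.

Iteration log — 6 steps:
  step 1. node 0  ⊔preds={1}  new={1}  old={}  +wl: 
  step 2. node 1  ⊔preds={}  new={0,1,2}  old={1}  +wl: 0
  step 3. node 2  ⊔preds={0,1,2}  new={2}  old={}  +wl: 1
  step 4. node 0  ⊔preds={0,1,2}  new={0,1,2}  old={1}  +wl: 2
  step 5. node 1  ⊔preds={2}  new={0,1,2}  stable
  step 6. node 2  ⊔preds={0,1,2}  new={2}  stable

Least fixpoint reached:
  node 0: {0,1,2}
  node 1: {0,1,2}
  node 2: {2}

{2}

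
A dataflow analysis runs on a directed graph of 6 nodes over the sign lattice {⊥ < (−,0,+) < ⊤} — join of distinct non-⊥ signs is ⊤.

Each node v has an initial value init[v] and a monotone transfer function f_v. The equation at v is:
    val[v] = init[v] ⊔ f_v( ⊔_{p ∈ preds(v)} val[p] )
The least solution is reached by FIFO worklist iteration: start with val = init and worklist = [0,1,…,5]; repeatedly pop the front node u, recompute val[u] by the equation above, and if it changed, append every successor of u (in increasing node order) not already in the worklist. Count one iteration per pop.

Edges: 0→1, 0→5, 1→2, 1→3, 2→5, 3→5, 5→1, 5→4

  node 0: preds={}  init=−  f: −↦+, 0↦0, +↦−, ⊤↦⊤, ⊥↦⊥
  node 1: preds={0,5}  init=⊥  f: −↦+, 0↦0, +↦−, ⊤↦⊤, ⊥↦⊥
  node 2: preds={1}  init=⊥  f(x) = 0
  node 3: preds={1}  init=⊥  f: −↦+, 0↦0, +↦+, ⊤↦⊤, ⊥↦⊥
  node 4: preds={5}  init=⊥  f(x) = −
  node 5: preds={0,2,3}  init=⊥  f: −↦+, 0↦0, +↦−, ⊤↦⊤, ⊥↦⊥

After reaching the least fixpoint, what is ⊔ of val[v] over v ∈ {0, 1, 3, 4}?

Trace (11 dequeues):
  [1] u=0 | in ⊥ | out − | ==
  [2] u=1 | in − | out + | prev ⊥ | push {}
  [3] u=2 | in + | out 0 | prev ⊥ | push {}
  [4] u=3 | in + | out + | prev ⊥ | push {}
  [5] u=4 | in ⊥ | out − | prev ⊥ | push {}
  [6] u=5 | in ⊤ | out ⊤ | prev ⊥ | push {1,4}
  [7] u=1 | in ⊤ | out ⊤ | prev + | push {2,3}
  [8] u=4 | in ⊤ | out − | ==
  [9] u=2 | in ⊤ | out 0 | ==
  [10] u=3 | in ⊤ | out ⊤ | prev + | push {5}
  [11] u=5 | in ⊤ | out ⊤ | ==

Converged values:
  [0] −
  [1] ⊤
  [2] 0
  [3] ⊤
  [4] −
  [5] ⊤

⊤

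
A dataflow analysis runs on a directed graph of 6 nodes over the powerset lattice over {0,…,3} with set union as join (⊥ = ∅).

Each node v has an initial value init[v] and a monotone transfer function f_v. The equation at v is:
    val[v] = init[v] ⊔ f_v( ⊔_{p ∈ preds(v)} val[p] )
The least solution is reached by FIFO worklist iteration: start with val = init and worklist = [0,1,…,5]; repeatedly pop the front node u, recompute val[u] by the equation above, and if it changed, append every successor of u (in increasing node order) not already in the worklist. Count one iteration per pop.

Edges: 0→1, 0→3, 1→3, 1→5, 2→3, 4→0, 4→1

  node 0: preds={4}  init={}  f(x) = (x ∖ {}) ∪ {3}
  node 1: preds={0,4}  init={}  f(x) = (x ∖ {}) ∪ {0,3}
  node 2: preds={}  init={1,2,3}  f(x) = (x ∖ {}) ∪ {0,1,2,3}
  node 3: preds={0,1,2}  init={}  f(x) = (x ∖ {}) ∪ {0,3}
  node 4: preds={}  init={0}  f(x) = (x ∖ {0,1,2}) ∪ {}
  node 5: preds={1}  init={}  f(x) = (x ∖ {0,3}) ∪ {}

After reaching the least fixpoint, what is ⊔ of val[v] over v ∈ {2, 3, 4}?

{0,1,2,3}

Iteration log — 6 steps:
  step 1. node 0  ⊔preds={0}  new={0,3}  old={}  +wl: 
  step 2. node 1  ⊔preds={0,3}  new={0,3}  old={}  +wl: 
  step 3. node 2  ⊔preds={}  new={0,1,2,3}  old={1,2,3}  +wl: 
  step 4. node 3  ⊔preds={0,1,2,3}  new={0,1,2,3}  old={}  +wl: 
  step 5. node 4  ⊔preds={}  new={0}  stable
  step 6. node 5  ⊔preds={0,3}  new={}  stable

Least fixpoint reached:
  node 0: {0,3}
  node 1: {0,3}
  node 2: {0,1,2,3}
  node 3: {0,1,2,3}
  node 4: {0}
  node 5: {}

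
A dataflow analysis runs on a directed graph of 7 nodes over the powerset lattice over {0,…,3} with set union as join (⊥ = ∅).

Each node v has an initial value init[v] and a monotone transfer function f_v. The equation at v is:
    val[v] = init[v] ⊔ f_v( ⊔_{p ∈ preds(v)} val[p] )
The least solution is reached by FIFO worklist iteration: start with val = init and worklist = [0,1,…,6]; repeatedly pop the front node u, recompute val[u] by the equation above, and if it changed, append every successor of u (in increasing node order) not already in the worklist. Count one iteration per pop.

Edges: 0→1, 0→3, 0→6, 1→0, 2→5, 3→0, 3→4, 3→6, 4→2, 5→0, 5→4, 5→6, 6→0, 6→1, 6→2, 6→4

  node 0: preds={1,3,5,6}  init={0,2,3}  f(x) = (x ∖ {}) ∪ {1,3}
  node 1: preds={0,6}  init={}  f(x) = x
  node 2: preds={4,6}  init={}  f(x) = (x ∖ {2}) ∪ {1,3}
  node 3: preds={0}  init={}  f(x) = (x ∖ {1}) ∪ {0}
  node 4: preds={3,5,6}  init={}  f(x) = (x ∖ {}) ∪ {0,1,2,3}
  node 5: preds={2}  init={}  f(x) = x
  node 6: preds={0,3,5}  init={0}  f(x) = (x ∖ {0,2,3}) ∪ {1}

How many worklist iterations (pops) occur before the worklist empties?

Trace (11 dequeues):
  [1] u=0 | in {0} | out {0,1,2,3} | prev {0,2,3} | push {}
  [2] u=1 | in {0,1,2,3} | out {0,1,2,3} | prev {} | push {0}
  [3] u=2 | in {0} | out {0,1,3} | prev {} | push {}
  [4] u=3 | in {0,1,2,3} | out {0,2,3} | prev {} | push {}
  [5] u=4 | in {0,2,3} | out {0,1,2,3} | prev {} | push {2}
  [6] u=5 | in {0,1,3} | out {0,1,3} | prev {} | push {4}
  [7] u=6 | in {0,1,2,3} | out {0,1} | prev {0} | push {1}
  [8] u=0 | in {0,1,2,3} | out {0,1,2,3} | ==
  [9] u=2 | in {0,1,2,3} | out {0,1,3} | ==
  [10] u=4 | in {0,1,2,3} | out {0,1,2,3} | ==
  [11] u=1 | in {0,1,2,3} | out {0,1,2,3} | ==

Converged values:
  [0] {0,1,2,3}
  [1] {0,1,2,3}
  [2] {0,1,3}
  [3] {0,2,3}
  [4] {0,1,2,3}
  [5] {0,1,3}
  [6] {0,1}

11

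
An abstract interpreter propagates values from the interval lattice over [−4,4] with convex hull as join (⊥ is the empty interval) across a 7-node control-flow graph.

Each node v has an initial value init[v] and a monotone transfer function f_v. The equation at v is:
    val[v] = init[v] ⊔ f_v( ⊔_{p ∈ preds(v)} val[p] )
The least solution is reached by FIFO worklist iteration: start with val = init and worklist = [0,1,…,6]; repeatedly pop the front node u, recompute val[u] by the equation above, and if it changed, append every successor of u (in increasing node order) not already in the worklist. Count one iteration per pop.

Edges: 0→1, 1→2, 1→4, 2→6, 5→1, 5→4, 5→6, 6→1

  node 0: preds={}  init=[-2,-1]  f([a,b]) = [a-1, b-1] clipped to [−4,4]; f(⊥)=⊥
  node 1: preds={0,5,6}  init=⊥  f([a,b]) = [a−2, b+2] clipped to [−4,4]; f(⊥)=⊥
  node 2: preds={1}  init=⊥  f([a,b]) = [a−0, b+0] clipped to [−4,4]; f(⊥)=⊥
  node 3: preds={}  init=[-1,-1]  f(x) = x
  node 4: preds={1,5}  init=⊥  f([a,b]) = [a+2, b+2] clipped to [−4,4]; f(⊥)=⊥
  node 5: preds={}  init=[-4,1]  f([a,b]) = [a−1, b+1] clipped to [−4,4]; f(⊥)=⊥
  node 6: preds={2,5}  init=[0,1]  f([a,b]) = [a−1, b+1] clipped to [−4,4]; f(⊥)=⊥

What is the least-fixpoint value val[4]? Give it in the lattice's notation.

Trace (11 dequeues):
  [1] u=0 | in ⊥ | out [-2,-1] | ==
  [2] u=1 | in [-4,1] | out [-4,3] | prev ⊥ | push {}
  [3] u=2 | in [-4,3] | out [-4,3] | prev ⊥ | push {}
  [4] u=3 | in ⊥ | out [-1,-1] | ==
  [5] u=4 | in [-4,3] | out [-2,4] | prev ⊥ | push {}
  [6] u=5 | in ⊥ | out [-4,1] | ==
  [7] u=6 | in [-4,3] | out [-4,4] | prev [0,1] | push {1}
  [8] u=1 | in [-4,4] | out [-4,4] | prev [-4,3] | push {2,4}
  [9] u=2 | in [-4,4] | out [-4,4] | prev [-4,3] | push {6}
  [10] u=4 | in [-4,4] | out [-2,4] | ==
  [11] u=6 | in [-4,4] | out [-4,4] | ==

Converged values:
  [0] [-2,-1]
  [1] [-4,4]
  [2] [-4,4]
  [3] [-1,-1]
  [4] [-2,4]
  [5] [-4,1]
  [6] [-4,4]

[-2,4]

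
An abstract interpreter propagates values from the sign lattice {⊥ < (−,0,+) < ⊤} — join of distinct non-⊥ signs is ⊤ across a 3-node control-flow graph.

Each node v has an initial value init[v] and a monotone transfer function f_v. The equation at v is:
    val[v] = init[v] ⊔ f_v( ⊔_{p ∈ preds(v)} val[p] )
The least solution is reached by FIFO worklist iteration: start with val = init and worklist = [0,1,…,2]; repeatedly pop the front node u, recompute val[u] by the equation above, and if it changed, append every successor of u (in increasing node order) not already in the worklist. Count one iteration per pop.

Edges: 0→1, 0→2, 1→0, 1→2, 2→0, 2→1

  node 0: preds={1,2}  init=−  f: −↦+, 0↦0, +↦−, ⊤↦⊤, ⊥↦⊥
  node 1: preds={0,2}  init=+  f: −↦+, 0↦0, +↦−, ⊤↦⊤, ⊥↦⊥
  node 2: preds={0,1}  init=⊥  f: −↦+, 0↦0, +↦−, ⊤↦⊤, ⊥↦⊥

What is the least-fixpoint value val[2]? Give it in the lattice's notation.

⊤

Iteration log — 7 steps:
  step 1. node 0  ⊔preds=+  new=−  stable
  step 2. node 1  ⊔preds=−  new=+  stable
  step 3. node 2  ⊔preds=⊤  new=⊤  old=⊥  +wl: 0,1
  step 4. node 0  ⊔preds=⊤  new=⊤  old=−  +wl: 2
  step 5. node 1  ⊔preds=⊤  new=⊤  old=+  +wl: 0
  step 6. node 2  ⊔preds=⊤  new=⊤  stable
  step 7. node 0  ⊔preds=⊤  new=⊤  stable

Least fixpoint reached:
  node 0: ⊤
  node 1: ⊤
  node 2: ⊤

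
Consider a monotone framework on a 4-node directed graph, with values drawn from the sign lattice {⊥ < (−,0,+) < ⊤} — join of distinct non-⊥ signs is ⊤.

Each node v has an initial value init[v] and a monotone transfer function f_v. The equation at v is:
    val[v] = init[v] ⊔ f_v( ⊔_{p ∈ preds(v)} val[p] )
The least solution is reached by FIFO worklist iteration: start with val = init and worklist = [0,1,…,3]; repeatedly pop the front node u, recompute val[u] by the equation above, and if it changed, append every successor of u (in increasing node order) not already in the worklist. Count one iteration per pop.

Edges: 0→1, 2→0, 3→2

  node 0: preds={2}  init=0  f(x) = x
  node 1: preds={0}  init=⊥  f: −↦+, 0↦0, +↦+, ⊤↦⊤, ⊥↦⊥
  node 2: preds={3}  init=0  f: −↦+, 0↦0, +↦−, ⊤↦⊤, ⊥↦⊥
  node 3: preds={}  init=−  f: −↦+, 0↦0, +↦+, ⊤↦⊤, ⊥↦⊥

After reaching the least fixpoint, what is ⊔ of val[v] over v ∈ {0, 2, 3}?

Worklist (6 pops):
  #1 pop 0: in=0 → 0 (no change)
  #2 pop 1: in=0 → 0 (was ⊥); enqueue []
  #3 pop 2: in=− → ⊤ (was 0); enqueue [0]
  #4 pop 3: in=⊥ → − (no change)
  #5 pop 0: in=⊤ → ⊤ (was 0); enqueue [1]
  #6 pop 1: in=⊤ → ⊤ (was 0); enqueue []

Fixpoint:
  val[0] = ⊤
  val[1] = ⊤
  val[2] = ⊤
  val[3] = −

⊤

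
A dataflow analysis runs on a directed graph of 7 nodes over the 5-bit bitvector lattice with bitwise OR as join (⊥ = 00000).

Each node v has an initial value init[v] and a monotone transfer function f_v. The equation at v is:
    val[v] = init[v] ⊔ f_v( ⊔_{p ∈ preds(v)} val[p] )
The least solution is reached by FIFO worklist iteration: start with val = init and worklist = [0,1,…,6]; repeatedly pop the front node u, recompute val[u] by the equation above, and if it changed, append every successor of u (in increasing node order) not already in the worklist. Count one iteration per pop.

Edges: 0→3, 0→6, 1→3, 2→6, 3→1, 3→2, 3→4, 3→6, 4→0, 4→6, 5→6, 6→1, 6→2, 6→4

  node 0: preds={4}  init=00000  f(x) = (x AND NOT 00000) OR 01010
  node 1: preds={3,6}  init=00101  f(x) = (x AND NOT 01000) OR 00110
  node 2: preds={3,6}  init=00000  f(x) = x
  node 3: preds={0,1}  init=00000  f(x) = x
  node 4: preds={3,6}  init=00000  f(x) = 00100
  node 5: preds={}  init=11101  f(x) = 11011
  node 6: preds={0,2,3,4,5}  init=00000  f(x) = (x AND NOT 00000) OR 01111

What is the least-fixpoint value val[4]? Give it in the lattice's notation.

Iteration log — 16 steps:
  step 1. node 0  ⊔preds=00000  new=01010  old=00000  +wl: 
  step 2. node 1  ⊔preds=00000  new=00111  old=00101  +wl: 
  step 3. node 2  ⊔preds=00000  new=00000  stable
  step 4. node 3  ⊔preds=01111  new=01111  old=00000  +wl: 1,2
  step 5. node 4  ⊔preds=01111  new=00100  old=00000  +wl: 0
  step 6. node 5  ⊔preds=00000  new=11111  old=11101  +wl: 
  step 7. node 6  ⊔preds=11111  new=11111  old=00000  +wl: 4
  step 8. node 1  ⊔preds=11111  new=10111  old=00111  +wl: 3
  step 9. node 2  ⊔preds=11111  new=11111  old=00000  +wl: 6
  step 10. node 0  ⊔preds=00100  new=01110  old=01010  +wl: 
  step 11. node 4  ⊔preds=11111  new=00100  stable
  step 12. node 3  ⊔preds=11111  new=11111  old=01111  +wl: 1,2,4
  step 13. node 6  ⊔preds=11111  new=11111  stable
  step 14. node 1  ⊔preds=11111  new=10111  stable
  step 15. node 2  ⊔preds=11111  new=11111  stable
  step 16. node 4  ⊔preds=11111  new=00100  stable

Least fixpoint reached:
  node 0: 01110
  node 1: 10111
  node 2: 11111
  node 3: 11111
  node 4: 00100
  node 5: 11111
  node 6: 11111

00100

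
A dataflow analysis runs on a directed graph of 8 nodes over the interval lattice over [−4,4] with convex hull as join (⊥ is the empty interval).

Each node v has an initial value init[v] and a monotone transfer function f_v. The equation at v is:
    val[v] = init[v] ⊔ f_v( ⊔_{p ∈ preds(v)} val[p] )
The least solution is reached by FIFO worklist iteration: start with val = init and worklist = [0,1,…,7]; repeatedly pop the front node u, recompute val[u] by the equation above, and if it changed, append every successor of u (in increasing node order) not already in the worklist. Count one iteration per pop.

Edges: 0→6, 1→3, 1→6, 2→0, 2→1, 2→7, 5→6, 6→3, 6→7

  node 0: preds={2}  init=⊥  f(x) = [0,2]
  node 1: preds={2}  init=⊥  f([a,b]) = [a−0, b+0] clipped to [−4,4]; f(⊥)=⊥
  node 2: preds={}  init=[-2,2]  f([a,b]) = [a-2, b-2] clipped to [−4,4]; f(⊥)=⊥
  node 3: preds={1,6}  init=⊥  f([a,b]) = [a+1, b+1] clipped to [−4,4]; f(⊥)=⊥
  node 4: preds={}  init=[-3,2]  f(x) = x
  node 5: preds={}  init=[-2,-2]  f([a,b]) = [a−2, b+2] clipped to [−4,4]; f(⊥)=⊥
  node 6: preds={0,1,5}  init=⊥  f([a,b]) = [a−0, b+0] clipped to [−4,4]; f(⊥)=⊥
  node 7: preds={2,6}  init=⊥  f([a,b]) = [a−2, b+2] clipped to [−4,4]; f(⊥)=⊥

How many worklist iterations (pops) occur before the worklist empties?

Worklist (9 pops):
  #1 pop 0: in=[-2,2] → [0,2] (was ⊥); enqueue []
  #2 pop 1: in=[-2,2] → [-2,2] (was ⊥); enqueue []
  #3 pop 2: in=⊥ → [-2,2] (no change)
  #4 pop 3: in=[-2,2] → [-1,3] (was ⊥); enqueue []
  #5 pop 4: in=⊥ → [-3,2] (no change)
  #6 pop 5: in=⊥ → [-2,-2] (no change)
  #7 pop 6: in=[-2,2] → [-2,2] (was ⊥); enqueue [3]
  #8 pop 7: in=[-2,2] → [-4,4] (was ⊥); enqueue []
  #9 pop 3: in=[-2,2] → [-1,3] (no change)

Fixpoint:
  val[0] = [0,2]
  val[1] = [-2,2]
  val[2] = [-2,2]
  val[3] = [-1,3]
  val[4] = [-3,2]
  val[5] = [-2,-2]
  val[6] = [-2,2]
  val[7] = [-4,4]

9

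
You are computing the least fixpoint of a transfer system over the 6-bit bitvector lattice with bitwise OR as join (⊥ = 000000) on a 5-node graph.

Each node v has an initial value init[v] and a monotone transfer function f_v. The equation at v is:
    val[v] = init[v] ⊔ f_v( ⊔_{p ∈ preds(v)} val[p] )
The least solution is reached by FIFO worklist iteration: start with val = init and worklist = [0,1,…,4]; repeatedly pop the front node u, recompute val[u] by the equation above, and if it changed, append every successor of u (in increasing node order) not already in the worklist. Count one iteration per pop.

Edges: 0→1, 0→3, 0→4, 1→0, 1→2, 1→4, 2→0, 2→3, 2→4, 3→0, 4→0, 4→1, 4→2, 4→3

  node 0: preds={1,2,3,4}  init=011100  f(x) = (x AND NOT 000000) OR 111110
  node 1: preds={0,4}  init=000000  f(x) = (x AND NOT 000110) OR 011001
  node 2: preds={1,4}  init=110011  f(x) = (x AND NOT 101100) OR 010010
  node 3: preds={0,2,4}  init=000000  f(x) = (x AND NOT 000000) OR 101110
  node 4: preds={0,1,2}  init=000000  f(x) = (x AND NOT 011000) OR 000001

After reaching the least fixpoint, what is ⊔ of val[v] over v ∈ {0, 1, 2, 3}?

111111

Trace (9 dequeues):
  [1] u=0 | in 110011 | out 111111 | prev 011100 | push {}
  [2] u=1 | in 111111 | out 111001 | prev 000000 | push {0}
  [3] u=2 | in 111001 | out 110011 | ==
  [4] u=3 | in 111111 | out 111111 | prev 000000 | push {}
  [5] u=4 | in 111111 | out 100111 | prev 000000 | push {1,2,3}
  [6] u=0 | in 111111 | out 111111 | ==
  [7] u=1 | in 111111 | out 111001 | ==
  [8] u=2 | in 111111 | out 110011 | ==
  [9] u=3 | in 111111 | out 111111 | ==

Converged values:
  [0] 111111
  [1] 111001
  [2] 110011
  [3] 111111
  [4] 100111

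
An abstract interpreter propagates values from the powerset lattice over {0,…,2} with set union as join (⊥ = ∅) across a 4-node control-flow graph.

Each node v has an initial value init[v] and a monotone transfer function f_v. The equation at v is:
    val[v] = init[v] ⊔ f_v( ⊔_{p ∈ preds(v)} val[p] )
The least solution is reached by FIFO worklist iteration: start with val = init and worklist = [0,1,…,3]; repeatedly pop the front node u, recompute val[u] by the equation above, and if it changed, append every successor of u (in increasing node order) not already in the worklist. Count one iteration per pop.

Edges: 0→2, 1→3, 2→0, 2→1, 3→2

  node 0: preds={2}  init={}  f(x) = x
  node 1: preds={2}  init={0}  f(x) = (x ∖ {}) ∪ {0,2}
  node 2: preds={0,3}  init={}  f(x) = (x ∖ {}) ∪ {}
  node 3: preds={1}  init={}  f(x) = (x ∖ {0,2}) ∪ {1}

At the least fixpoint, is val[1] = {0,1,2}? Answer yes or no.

Iteration log — 9 steps:
  step 1. node 0  ⊔preds={}  new={}  stable
  step 2. node 1  ⊔preds={}  new={0,2}  old={0}  +wl: 
  step 3. node 2  ⊔preds={}  new={}  stable
  step 4. node 3  ⊔preds={0,2}  new={1}  old={}  +wl: 2
  step 5. node 2  ⊔preds={1}  new={1}  old={}  +wl: 0,1
  step 6. node 0  ⊔preds={1}  new={1}  old={}  +wl: 2
  step 7. node 1  ⊔preds={1}  new={0,1,2}  old={0,2}  +wl: 3
  step 8. node 2  ⊔preds={1}  new={1}  stable
  step 9. node 3  ⊔preds={0,1,2}  new={1}  stable

Least fixpoint reached:
  node 0: {1}
  node 1: {0,1,2}
  node 2: {1}
  node 3: {1}

yes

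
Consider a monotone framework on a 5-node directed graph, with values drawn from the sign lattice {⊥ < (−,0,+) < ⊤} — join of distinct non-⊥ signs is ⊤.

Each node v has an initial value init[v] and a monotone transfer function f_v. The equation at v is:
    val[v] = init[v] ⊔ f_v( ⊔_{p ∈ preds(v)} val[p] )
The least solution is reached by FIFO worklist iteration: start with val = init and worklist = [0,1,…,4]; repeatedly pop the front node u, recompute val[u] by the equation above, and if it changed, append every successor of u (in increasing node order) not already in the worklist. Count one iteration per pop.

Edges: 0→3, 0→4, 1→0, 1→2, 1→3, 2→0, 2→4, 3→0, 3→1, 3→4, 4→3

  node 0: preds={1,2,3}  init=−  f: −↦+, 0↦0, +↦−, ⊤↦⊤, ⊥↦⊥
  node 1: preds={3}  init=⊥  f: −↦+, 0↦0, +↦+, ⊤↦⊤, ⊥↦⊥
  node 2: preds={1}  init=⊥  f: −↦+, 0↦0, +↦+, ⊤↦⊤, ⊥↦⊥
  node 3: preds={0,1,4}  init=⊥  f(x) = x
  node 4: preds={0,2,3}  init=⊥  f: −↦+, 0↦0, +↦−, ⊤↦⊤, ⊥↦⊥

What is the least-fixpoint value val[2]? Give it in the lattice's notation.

⊤

Iteration log — 18 steps:
  step 1. node 0  ⊔preds=⊥  new=−  stable
  step 2. node 1  ⊔preds=⊥  new=⊥  stable
  step 3. node 2  ⊔preds=⊥  new=⊥  stable
  step 4. node 3  ⊔preds=−  new=−  old=⊥  +wl: 0,1
  step 5. node 4  ⊔preds=−  new=+  old=⊥  +wl: 3
  step 6. node 0  ⊔preds=−  new=⊤  old=−  +wl: 4
  step 7. node 1  ⊔preds=−  new=+  old=⊥  +wl: 0,2
  step 8. node 3  ⊔preds=⊤  new=⊤  old=−  +wl: 1
  step 9. node 4  ⊔preds=⊤  new=⊤  old=+  +wl: 3
  step 10. node 0  ⊔preds=⊤  new=⊤  stable
  step 11. node 2  ⊔preds=+  new=+  old=⊥  +wl: 0,4
  step 12. node 1  ⊔preds=⊤  new=⊤  old=+  +wl: 2
  step 13. node 3  ⊔preds=⊤  new=⊤  stable
  step 14. node 0  ⊔preds=⊤  new=⊤  stable
  step 15. node 4  ⊔preds=⊤  new=⊤  stable
  step 16. node 2  ⊔preds=⊤  new=⊤  old=+  +wl: 0,4
  step 17. node 0  ⊔preds=⊤  new=⊤  stable
  step 18. node 4  ⊔preds=⊤  new=⊤  stable

Least fixpoint reached:
  node 0: ⊤
  node 1: ⊤
  node 2: ⊤
  node 3: ⊤
  node 4: ⊤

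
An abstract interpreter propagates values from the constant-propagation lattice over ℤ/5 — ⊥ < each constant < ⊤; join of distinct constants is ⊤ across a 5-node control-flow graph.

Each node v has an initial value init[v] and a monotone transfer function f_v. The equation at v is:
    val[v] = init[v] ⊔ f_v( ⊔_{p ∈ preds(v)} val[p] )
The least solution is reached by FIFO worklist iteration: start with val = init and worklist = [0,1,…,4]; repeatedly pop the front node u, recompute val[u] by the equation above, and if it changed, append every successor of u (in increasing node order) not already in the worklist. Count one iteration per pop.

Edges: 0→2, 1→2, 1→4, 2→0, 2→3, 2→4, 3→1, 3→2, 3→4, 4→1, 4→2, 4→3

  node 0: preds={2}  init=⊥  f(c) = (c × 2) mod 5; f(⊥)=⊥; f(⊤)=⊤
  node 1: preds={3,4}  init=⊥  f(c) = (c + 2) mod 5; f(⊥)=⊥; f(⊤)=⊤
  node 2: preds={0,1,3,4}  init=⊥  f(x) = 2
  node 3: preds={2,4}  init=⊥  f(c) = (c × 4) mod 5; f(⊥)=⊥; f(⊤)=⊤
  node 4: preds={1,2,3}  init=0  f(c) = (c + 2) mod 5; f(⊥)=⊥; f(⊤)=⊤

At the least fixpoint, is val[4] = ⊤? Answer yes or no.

Iteration log — 10 steps:
  step 1. node 0  ⊔preds=⊥  new=⊥  stable
  step 2. node 1  ⊔preds=0  new=2  old=⊥  +wl: 
  step 3. node 2  ⊔preds=⊤  new=2  old=⊥  +wl: 0
  step 4. node 3  ⊔preds=⊤  new=⊤  old=⊥  +wl: 1,2
  step 5. node 4  ⊔preds=⊤  new=⊤  old=0  +wl: 3
  step 6. node 0  ⊔preds=2  new=4  old=⊥  +wl: 
  step 7. node 1  ⊔preds=⊤  new=⊤  old=2  +wl: 4
  step 8. node 2  ⊔preds=⊤  new=2  stable
  step 9. node 3  ⊔preds=⊤  new=⊤  stable
  step 10. node 4  ⊔preds=⊤  new=⊤  stable

Least fixpoint reached:
  node 0: 4
  node 1: ⊤
  node 2: 2
  node 3: ⊤
  node 4: ⊤

yes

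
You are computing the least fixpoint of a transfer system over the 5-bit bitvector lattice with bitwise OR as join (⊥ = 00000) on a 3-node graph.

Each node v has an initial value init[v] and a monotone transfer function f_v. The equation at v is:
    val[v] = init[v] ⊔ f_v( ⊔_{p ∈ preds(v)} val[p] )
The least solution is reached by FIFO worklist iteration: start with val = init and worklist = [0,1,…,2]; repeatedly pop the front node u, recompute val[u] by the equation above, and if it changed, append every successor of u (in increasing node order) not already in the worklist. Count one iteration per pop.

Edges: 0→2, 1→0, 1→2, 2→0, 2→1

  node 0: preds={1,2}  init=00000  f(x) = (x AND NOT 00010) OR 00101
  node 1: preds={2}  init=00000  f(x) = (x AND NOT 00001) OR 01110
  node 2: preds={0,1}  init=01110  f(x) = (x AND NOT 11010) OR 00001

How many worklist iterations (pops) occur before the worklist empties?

5

Iteration log — 5 steps:
  step 1. node 0  ⊔preds=01110  new=01101  old=00000  +wl: 
  step 2. node 1  ⊔preds=01110  new=01110  old=00000  +wl: 0
  step 3. node 2  ⊔preds=01111  new=01111  old=01110  +wl: 1
  step 4. node 0  ⊔preds=01111  new=01101  stable
  step 5. node 1  ⊔preds=01111  new=01110  stable

Least fixpoint reached:
  node 0: 01101
  node 1: 01110
  node 2: 01111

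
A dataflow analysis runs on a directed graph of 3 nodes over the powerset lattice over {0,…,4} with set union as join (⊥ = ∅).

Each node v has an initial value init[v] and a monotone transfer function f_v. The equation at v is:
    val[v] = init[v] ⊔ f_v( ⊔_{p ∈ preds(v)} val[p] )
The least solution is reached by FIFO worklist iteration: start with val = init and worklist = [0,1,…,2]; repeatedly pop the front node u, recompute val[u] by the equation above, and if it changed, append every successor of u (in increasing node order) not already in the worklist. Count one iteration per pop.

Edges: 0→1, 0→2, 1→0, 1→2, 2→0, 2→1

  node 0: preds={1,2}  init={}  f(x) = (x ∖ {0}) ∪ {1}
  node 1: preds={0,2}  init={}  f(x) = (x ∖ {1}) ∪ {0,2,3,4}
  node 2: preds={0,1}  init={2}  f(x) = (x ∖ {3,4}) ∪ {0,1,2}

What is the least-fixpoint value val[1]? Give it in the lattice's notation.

Iteration log — 6 steps:
  step 1. node 0  ⊔preds={2}  new={1,2}  old={}  +wl: 
  step 2. node 1  ⊔preds={1,2}  new={0,2,3,4}  old={}  +wl: 0
  step 3. node 2  ⊔preds={0,1,2,3,4}  new={0,1,2}  old={2}  +wl: 1
  step 4. node 0  ⊔preds={0,1,2,3,4}  new={1,2,3,4}  old={1,2}  +wl: 2
  step 5. node 1  ⊔preds={0,1,2,3,4}  new={0,2,3,4}  stable
  step 6. node 2  ⊔preds={0,1,2,3,4}  new={0,1,2}  stable

Least fixpoint reached:
  node 0: {1,2,3,4}
  node 1: {0,2,3,4}
  node 2: {0,1,2}

{0,2,3,4}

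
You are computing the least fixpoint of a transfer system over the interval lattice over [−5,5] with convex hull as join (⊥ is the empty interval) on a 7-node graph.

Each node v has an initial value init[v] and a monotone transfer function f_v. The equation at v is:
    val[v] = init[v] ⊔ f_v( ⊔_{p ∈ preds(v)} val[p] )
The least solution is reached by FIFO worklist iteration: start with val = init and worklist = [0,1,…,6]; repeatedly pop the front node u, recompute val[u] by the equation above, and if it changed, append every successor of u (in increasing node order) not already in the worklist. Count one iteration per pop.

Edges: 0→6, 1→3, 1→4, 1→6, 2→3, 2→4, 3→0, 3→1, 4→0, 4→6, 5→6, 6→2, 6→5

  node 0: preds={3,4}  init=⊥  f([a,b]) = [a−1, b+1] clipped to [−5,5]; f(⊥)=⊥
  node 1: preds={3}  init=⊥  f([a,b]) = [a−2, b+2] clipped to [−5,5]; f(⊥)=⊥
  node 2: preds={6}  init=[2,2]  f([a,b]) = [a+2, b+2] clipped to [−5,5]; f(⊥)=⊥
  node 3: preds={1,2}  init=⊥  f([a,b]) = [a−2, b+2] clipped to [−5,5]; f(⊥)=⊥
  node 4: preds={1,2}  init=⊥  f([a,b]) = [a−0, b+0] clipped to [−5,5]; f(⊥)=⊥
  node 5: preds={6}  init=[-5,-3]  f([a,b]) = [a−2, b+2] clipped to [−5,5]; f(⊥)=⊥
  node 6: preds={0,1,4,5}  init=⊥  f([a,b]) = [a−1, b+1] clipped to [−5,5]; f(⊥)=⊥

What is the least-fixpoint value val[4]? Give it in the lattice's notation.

[-5,5]

Worklist (23 pops):
  #1 pop 0: in=⊥ → ⊥ (no change)
  #2 pop 1: in=⊥ → ⊥ (no change)
  #3 pop 2: in=⊥ → [2,2] (no change)
  #4 pop 3: in=[2,2] → [0,4] (was ⊥); enqueue [0,1]
  #5 pop 4: in=[2,2] → [2,2] (was ⊥); enqueue []
  #6 pop 5: in=⊥ → [-5,-3] (no change)
  #7 pop 6: in=[-5,2] → [-5,3] (was ⊥); enqueue [2,5]
  #8 pop 0: in=[0,4] → [-1,5] (was ⊥); enqueue [6]
  #9 pop 1: in=[0,4] → [-2,5] (was ⊥); enqueue [3,4]
  #10 pop 2: in=[-5,3] → [-3,5] (was [2,2]); enqueue []
  #11 pop 5: in=[-5,3] → [-5,5] (was [-5,-3]); enqueue []
  #12 pop 6: in=[-5,5] → [-5,5] (was [-5,3]); enqueue [2,5]
  #13 pop 3: in=[-3,5] → [-5,5] (was [0,4]); enqueue [0,1]
  #14 pop 4: in=[-3,5] → [-3,5] (was [2,2]); enqueue [6]
  #15 pop 2: in=[-5,5] → [-3,5] (no change)
  #16 pop 5: in=[-5,5] → [-5,5] (no change)
  #17 pop 0: in=[-5,5] → [-5,5] (was [-1,5]); enqueue []
  #18 pop 1: in=[-5,5] → [-5,5] (was [-2,5]); enqueue [3,4]
  #19 pop 6: in=[-5,5] → [-5,5] (no change)
  #20 pop 3: in=[-5,5] → [-5,5] (no change)
  #21 pop 4: in=[-5,5] → [-5,5] (was [-3,5]); enqueue [0,6]
  #22 pop 0: in=[-5,5] → [-5,5] (no change)
  #23 pop 6: in=[-5,5] → [-5,5] (no change)

Fixpoint:
  val[0] = [-5,5]
  val[1] = [-5,5]
  val[2] = [-3,5]
  val[3] = [-5,5]
  val[4] = [-5,5]
  val[5] = [-5,5]
  val[6] = [-5,5]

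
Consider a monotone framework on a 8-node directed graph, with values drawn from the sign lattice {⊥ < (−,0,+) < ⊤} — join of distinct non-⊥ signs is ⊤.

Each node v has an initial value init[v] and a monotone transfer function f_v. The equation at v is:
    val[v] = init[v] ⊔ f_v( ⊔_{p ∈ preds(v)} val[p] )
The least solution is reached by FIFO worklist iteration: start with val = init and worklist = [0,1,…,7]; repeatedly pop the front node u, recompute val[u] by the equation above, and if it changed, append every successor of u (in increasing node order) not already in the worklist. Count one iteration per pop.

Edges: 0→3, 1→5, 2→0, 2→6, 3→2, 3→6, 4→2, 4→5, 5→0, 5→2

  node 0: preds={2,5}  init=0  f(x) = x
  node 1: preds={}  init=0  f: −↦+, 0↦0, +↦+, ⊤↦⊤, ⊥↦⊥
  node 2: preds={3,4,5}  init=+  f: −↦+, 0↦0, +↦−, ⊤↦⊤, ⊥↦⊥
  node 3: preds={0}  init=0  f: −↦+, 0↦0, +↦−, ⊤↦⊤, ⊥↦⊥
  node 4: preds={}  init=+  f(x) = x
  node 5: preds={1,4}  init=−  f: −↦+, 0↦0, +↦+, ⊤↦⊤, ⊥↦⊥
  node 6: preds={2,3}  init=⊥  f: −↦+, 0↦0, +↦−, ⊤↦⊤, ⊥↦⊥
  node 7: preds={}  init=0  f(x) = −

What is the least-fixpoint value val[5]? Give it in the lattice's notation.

⊤

Worklist (10 pops):
  #1 pop 0: in=⊤ → ⊤ (was 0); enqueue []
  #2 pop 1: in=⊥ → 0 (no change)
  #3 pop 2: in=⊤ → ⊤ (was +); enqueue [0]
  #4 pop 3: in=⊤ → ⊤ (was 0); enqueue [2]
  #5 pop 4: in=⊥ → + (no change)
  #6 pop 5: in=⊤ → ⊤ (was −); enqueue []
  #7 pop 6: in=⊤ → ⊤ (was ⊥); enqueue []
  #8 pop 7: in=⊥ → ⊤ (was 0); enqueue []
  #9 pop 0: in=⊤ → ⊤ (no change)
  #10 pop 2: in=⊤ → ⊤ (no change)

Fixpoint:
  val[0] = ⊤
  val[1] = 0
  val[2] = ⊤
  val[3] = ⊤
  val[4] = +
  val[5] = ⊤
  val[6] = ⊤
  val[7] = ⊤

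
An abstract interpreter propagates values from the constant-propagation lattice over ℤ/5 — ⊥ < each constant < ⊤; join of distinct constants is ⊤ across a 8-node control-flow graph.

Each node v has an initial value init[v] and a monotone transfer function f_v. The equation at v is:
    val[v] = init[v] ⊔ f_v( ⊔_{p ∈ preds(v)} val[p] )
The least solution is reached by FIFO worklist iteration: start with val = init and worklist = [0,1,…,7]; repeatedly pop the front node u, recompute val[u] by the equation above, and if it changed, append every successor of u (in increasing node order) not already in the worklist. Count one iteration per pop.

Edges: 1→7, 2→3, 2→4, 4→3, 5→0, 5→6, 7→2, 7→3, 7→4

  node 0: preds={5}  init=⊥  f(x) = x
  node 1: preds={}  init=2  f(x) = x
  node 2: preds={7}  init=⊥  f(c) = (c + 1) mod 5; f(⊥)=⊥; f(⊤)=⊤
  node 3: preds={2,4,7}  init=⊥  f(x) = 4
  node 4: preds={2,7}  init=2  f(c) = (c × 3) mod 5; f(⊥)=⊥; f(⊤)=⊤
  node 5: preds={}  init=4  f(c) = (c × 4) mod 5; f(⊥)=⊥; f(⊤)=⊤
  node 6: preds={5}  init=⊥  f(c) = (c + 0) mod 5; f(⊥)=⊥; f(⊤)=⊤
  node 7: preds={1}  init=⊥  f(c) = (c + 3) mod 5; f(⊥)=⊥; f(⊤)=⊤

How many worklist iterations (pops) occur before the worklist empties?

12

Worklist (12 pops):
  #1 pop 0: in=4 → 4 (was ⊥); enqueue []
  #2 pop 1: in=⊥ → 2 (no change)
  #3 pop 2: in=⊥ → ⊥ (no change)
  #4 pop 3: in=2 → 4 (was ⊥); enqueue []
  #5 pop 4: in=⊥ → 2 (no change)
  #6 pop 5: in=⊥ → 4 (no change)
  #7 pop 6: in=4 → 4 (was ⊥); enqueue []
  #8 pop 7: in=2 → 0 (was ⊥); enqueue [2,3,4]
  #9 pop 2: in=0 → 1 (was ⊥); enqueue []
  #10 pop 3: in=⊤ → 4 (no change)
  #11 pop 4: in=⊤ → ⊤ (was 2); enqueue [3]
  #12 pop 3: in=⊤ → 4 (no change)

Fixpoint:
  val[0] = 4
  val[1] = 2
  val[2] = 1
  val[3] = 4
  val[4] = ⊤
  val[5] = 4
  val[6] = 4
  val[7] = 0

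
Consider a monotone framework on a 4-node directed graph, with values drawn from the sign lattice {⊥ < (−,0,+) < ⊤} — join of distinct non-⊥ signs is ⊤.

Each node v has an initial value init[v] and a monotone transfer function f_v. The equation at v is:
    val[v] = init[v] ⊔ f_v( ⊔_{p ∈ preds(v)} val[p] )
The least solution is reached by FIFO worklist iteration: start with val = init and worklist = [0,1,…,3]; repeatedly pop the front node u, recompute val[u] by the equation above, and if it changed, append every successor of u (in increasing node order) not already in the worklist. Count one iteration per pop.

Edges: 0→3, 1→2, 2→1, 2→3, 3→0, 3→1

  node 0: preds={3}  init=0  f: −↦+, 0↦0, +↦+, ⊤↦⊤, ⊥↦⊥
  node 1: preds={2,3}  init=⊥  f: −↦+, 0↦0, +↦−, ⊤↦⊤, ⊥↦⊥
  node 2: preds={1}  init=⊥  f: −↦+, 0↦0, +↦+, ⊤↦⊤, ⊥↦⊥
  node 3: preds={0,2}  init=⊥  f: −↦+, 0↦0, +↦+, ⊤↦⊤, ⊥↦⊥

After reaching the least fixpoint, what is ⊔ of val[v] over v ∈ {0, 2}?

Worklist (9 pops):
  #1 pop 0: in=⊥ → 0 (no change)
  #2 pop 1: in=⊥ → ⊥ (no change)
  #3 pop 2: in=⊥ → ⊥ (no change)
  #4 pop 3: in=0 → 0 (was ⊥); enqueue [0,1]
  #5 pop 0: in=0 → 0 (no change)
  #6 pop 1: in=0 → 0 (was ⊥); enqueue [2]
  #7 pop 2: in=0 → 0 (was ⊥); enqueue [1,3]
  #8 pop 1: in=0 → 0 (no change)
  #9 pop 3: in=0 → 0 (no change)

Fixpoint:
  val[0] = 0
  val[1] = 0
  val[2] = 0
  val[3] = 0

0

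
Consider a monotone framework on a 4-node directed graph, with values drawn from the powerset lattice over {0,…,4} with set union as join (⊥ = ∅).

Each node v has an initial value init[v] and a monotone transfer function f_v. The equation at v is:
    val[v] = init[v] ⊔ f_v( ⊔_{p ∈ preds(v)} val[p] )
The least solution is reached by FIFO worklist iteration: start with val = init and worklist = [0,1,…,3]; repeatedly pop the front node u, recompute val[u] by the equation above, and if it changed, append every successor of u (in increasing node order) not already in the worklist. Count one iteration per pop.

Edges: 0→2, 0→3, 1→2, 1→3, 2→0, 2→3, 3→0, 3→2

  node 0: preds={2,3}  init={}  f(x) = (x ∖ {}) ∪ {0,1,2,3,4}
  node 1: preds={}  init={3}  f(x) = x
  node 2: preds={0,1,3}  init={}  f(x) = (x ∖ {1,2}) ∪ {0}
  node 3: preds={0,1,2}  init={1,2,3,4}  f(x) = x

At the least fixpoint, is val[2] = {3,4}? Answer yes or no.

Iteration log — 6 steps:
  step 1. node 0  ⊔preds={1,2,3,4}  new={0,1,2,3,4}  old={}  +wl: 
  step 2. node 1  ⊔preds={}  new={3}  stable
  step 3. node 2  ⊔preds={0,1,2,3,4}  new={0,3,4}  old={}  +wl: 0
  step 4. node 3  ⊔preds={0,1,2,3,4}  new={0,1,2,3,4}  old={1,2,3,4}  +wl: 2
  step 5. node 0  ⊔preds={0,1,2,3,4}  new={0,1,2,3,4}  stable
  step 6. node 2  ⊔preds={0,1,2,3,4}  new={0,3,4}  stable

Least fixpoint reached:
  node 0: {0,1,2,3,4}
  node 1: {3}
  node 2: {0,3,4}
  node 3: {0,1,2,3,4}

no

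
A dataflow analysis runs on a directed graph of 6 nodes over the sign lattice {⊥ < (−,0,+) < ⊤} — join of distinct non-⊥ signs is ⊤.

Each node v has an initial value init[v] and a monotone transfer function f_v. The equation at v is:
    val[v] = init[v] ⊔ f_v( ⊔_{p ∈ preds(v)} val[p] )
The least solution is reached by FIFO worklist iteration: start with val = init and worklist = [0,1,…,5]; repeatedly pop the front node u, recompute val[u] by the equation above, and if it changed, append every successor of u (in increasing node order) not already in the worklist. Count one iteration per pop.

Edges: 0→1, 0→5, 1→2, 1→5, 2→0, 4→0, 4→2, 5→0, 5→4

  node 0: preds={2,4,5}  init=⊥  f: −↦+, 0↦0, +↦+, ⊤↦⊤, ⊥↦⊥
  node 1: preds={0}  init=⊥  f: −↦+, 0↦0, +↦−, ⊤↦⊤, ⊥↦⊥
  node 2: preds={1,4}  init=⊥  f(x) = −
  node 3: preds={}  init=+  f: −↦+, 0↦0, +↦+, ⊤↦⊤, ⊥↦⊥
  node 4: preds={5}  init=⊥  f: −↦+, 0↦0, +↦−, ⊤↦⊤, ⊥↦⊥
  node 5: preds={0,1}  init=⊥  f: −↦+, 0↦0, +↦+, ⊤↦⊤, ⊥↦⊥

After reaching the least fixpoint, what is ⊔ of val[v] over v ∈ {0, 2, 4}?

Iteration log — 16 steps:
  step 1. node 0  ⊔preds=⊥  new=⊥  stable
  step 2. node 1  ⊔preds=⊥  new=⊥  stable
  step 3. node 2  ⊔preds=⊥  new=−  old=⊥  +wl: 0
  step 4. node 3  ⊔preds=⊥  new=+  stable
  step 5. node 4  ⊔preds=⊥  new=⊥  stable
  step 6. node 5  ⊔preds=⊥  new=⊥  stable
  step 7. node 0  ⊔preds=−  new=+  old=⊥  +wl: 1,5
  step 8. node 1  ⊔preds=+  new=−  old=⊥  +wl: 2
  step 9. node 5  ⊔preds=⊤  new=⊤  old=⊥  +wl: 0,4
  step 10. node 2  ⊔preds=−  new=−  stable
  step 11. node 0  ⊔preds=⊤  new=⊤  old=+  +wl: 1,5
  step 12. node 4  ⊔preds=⊤  new=⊤  old=⊥  +wl: 0,2
  step 13. node 1  ⊔preds=⊤  new=⊤  old=−  +wl: 
  step 14. node 5  ⊔preds=⊤  new=⊤  stable
  step 15. node 0  ⊔preds=⊤  new=⊤  stable
  step 16. node 2  ⊔preds=⊤  new=−  stable

Least fixpoint reached:
  node 0: ⊤
  node 1: ⊤
  node 2: −
  node 3: +
  node 4: ⊤
  node 5: ⊤

⊤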